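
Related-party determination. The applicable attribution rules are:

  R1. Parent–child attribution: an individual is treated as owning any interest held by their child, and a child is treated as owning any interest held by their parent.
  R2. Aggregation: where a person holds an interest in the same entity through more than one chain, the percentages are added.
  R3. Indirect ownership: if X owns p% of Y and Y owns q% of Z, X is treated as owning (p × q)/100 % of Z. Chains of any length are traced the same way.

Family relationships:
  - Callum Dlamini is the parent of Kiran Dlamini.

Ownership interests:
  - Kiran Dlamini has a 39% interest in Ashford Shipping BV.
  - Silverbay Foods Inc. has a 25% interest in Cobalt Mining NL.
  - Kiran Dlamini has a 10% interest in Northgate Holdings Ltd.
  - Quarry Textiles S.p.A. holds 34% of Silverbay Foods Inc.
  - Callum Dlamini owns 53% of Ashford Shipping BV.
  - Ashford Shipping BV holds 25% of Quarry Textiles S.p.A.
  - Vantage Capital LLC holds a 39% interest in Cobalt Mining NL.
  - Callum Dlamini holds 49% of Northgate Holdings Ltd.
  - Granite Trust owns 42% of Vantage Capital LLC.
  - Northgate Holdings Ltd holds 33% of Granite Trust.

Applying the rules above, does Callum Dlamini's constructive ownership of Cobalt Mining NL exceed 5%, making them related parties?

By parent–child attribution (R1), Callum Dlamini is treated as also owning Kiran Dlamini's interest in Northgate Holdings Ltd, giving 49% + 10% = 59%.
By parent–child attribution (R1), Callum Dlamini is treated as also owning Kiran Dlamini's interest in Ashford Shipping BV, giving 53% + 39% = 92%.
Chain via Northgate Holdings Ltd → Granite Trust → Vantage Capital LLC (R3): 59% × 33% × 42% × 39% = 3.189186% of Cobalt Mining NL.
Chain via Ashford Shipping BV → Quarry Textiles S.p.A. → Silverbay Foods Inc. (R3): 92% × 25% × 34% × 25% = 1.955% of Cobalt Mining NL.
Aggregating (R2): 3.189186% + 1.955% = 5.144186%.
5.144186% exceeds the 5% threshold, so Callum is a related party to Cobalt Mining NL.

Yes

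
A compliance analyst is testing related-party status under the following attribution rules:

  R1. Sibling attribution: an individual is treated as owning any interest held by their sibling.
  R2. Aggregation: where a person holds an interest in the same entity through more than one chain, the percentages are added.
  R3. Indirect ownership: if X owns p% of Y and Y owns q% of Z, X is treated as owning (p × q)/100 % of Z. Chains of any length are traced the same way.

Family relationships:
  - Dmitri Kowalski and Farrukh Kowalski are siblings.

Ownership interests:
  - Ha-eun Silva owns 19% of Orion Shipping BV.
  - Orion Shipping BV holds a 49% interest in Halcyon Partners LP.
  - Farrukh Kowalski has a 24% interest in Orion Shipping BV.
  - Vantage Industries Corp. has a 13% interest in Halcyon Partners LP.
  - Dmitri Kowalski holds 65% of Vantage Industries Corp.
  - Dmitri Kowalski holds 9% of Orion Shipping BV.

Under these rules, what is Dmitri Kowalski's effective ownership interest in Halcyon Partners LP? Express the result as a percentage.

24.62%

By sibling attribution (R1), Dmitri Kowalski is treated as also owning Farrukh Kowalski's interest in Orion Shipping BV, giving 9% + 24% = 33%.
Chain via Vantage Industries Corp. (R3): 65% × 13% = 8.45% of Halcyon Partners LP.
Chain via Orion Shipping BV (R3): 33% × 49% = 16.17% of Halcyon Partners LP.
Aggregating (R2): 8.45% + 16.17% = 24.62%.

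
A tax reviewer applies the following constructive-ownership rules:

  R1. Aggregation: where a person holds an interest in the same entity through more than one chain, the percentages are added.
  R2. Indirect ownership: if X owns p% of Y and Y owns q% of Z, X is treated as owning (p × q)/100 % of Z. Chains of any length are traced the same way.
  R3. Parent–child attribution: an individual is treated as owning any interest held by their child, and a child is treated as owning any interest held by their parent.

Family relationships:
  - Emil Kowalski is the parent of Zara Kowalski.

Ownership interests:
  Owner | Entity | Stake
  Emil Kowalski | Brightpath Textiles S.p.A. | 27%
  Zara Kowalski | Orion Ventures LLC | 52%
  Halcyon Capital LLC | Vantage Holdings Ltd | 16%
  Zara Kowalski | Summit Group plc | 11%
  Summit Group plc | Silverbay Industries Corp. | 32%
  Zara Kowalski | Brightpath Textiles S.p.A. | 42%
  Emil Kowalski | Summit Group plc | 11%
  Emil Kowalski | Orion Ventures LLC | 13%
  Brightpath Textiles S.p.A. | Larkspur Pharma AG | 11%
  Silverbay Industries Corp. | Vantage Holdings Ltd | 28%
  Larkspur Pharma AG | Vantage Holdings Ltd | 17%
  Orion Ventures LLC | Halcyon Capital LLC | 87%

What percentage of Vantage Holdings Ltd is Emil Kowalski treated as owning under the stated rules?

12.3095%

By parent–child attribution (R3), Emil Kowalski is treated as also owning Zara Kowalski's interest in Orion Ventures LLC, giving 13% + 52% = 65%.
By parent–child attribution (R3), Emil Kowalski is treated as also owning Zara Kowalski's interest in Brightpath Textiles S.p.A, giving 27% + 42% = 69%.
By parent–child attribution (R3), Emil Kowalski is treated as also owning Zara Kowalski's interest in Summit Group plc, giving 11% + 11% = 22%.
Chain via Orion Ventures LLC → Halcyon Capital LLC (R2): 65% × 87% × 16% = 9.048% of Vantage Holdings Ltd.
Chain via Brightpath Textiles S.p.A. → Larkspur Pharma AG (R2): 69% × 11% × 17% = 1.2903% of Vantage Holdings Ltd.
Chain via Summit Group plc → Silverbay Industries Corp. (R2): 22% × 32% × 28% = 1.9712% of Vantage Holdings Ltd.
Aggregating (R1): 9.048% + 1.2903% + 1.9712% = 12.3095%.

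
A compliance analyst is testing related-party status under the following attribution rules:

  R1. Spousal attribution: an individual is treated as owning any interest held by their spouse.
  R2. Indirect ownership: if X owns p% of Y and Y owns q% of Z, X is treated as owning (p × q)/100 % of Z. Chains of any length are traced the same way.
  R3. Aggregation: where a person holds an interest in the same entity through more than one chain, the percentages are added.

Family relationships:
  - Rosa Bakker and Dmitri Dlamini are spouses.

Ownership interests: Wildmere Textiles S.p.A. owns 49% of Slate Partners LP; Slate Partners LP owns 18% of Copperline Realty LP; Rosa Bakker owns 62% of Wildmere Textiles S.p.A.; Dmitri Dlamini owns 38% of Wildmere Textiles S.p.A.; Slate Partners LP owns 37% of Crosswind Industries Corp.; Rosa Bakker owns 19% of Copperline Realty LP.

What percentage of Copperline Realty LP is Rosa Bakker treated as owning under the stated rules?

27.82%

By spousal attribution (R1), Rosa Bakker is treated as also owning Dmitri Dlamini's interest in Wildmere Textiles S.p.A, giving 62% + 38% = 100%.
Chain via Wildmere Textiles S.p.A. → Slate Partners LP (R2): 100% × 49% × 18% = 8.82% of Copperline Realty LP.
Direct interest in Copperline Realty LP: 19%.
Aggregating (R3): 8.82% + 19% = 27.82%.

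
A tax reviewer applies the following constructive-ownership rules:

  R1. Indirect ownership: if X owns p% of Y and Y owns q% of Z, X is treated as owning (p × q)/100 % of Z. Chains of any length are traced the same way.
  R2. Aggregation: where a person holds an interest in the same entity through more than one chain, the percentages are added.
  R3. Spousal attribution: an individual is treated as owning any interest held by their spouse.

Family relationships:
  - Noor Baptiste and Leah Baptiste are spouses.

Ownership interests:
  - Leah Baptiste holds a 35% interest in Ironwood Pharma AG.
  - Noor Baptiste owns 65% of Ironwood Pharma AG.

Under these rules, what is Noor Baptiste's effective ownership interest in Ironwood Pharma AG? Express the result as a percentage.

100%

By spousal attribution (R3), Noor Baptiste is treated as also owning Leah Baptiste's interest in Ironwood Pharma AG, giving 65% + 35% = 100%.
Direct interest in Ironwood Pharma AG: 100%.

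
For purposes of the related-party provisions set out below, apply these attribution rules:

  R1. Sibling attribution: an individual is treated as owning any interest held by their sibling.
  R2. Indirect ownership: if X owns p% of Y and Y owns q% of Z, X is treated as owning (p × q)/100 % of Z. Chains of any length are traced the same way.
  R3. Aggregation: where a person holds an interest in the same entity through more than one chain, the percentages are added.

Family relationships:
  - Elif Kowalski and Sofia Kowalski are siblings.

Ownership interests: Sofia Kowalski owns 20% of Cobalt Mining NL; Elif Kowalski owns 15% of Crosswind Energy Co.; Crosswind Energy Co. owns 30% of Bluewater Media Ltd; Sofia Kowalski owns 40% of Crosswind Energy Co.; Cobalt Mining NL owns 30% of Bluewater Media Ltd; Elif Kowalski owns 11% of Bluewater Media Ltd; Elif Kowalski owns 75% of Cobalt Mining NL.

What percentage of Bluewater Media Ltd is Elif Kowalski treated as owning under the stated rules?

56%

By sibling attribution (R1), Elif Kowalski is treated as also owning Sofia Kowalski's interest in Crosswind Energy Co, giving 15% + 40% = 55%.
By sibling attribution (R1), Elif Kowalski is treated as also owning Sofia Kowalski's interest in Cobalt Mining NL, giving 75% + 20% = 95%.
Chain via Crosswind Energy Co. (R2): 55% × 30% = 16.5% of Bluewater Media Ltd.
Chain via Cobalt Mining NL (R2): 95% × 30% = 28.5% of Bluewater Media Ltd.
Direct interest in Bluewater Media Ltd: 11%.
Aggregating (R3): 16.5% + 28.5% + 11% = 56%.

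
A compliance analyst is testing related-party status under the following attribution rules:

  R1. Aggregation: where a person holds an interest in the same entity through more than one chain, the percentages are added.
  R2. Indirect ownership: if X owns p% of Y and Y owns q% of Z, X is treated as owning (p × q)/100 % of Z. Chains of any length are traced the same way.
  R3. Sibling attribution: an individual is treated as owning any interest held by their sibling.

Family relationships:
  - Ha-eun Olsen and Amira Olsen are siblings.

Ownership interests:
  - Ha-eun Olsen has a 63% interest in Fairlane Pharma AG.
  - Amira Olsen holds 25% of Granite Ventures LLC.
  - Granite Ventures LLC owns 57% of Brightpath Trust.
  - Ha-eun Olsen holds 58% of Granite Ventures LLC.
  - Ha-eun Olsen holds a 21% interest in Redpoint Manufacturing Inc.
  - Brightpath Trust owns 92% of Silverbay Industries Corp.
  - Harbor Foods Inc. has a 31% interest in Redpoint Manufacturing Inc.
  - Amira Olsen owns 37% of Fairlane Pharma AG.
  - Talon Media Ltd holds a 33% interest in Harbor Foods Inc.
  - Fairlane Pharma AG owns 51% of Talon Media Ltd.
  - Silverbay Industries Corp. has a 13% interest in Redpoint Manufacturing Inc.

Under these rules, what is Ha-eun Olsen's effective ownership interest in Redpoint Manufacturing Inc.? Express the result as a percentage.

By sibling attribution (R3), Ha-eun Olsen is treated as also owning Amira Olsen's interest in Fairlane Pharma AG, giving 63% + 37% = 100%.
By sibling attribution (R3), Ha-eun Olsen is treated as also owning Amira Olsen's interest in Granite Ventures LLC, giving 58% + 25% = 83%.
Chain via Fairlane Pharma AG → Talon Media Ltd → Harbor Foods Inc. (R2): 100% × 51% × 33% × 31% = 5.2173% of Redpoint Manufacturing Inc.
Chain via Granite Ventures LLC → Brightpath Trust → Silverbay Industries Corp. (R2): 83% × 57% × 92% × 13% = 5.658276% of Redpoint Manufacturing Inc.
Direct interest in Redpoint Manufacturing Inc: 21%.
Aggregating (R1): 5.2173% + 5.658276% + 21% = 31.875576%.

31.875576%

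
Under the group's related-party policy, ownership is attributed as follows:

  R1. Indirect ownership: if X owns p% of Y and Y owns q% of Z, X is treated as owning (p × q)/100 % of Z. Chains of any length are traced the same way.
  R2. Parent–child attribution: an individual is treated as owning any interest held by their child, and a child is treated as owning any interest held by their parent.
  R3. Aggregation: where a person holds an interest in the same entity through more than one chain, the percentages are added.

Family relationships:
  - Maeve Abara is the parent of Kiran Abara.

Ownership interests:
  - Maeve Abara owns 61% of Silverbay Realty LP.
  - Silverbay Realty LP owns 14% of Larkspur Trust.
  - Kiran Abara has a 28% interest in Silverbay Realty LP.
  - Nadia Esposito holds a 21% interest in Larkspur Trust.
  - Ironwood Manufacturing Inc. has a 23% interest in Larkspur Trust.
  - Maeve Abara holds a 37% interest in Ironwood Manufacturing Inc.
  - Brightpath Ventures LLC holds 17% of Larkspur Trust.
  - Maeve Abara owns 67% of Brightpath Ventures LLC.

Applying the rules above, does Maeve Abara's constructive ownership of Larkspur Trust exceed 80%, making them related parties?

No

By parent–child attribution (R2), Maeve Abara is treated as also owning Kiran Abara's interest in Silverbay Realty LP, giving 61% + 28% = 89%.
Chain via Brightpath Ventures LLC (R1): 67% × 17% = 11.39% of Larkspur Trust.
Chain via Ironwood Manufacturing Inc. (R1): 37% × 23% = 8.51% of Larkspur Trust.
Chain via Silverbay Realty LP (R1): 89% × 14% = 12.46% of Larkspur Trust.
Aggregating (R3): 11.39% + 8.51% + 12.46% = 32.36%.
32.36% does not exceed the 80% threshold, so Maeve is not a related party to Larkspur Trust.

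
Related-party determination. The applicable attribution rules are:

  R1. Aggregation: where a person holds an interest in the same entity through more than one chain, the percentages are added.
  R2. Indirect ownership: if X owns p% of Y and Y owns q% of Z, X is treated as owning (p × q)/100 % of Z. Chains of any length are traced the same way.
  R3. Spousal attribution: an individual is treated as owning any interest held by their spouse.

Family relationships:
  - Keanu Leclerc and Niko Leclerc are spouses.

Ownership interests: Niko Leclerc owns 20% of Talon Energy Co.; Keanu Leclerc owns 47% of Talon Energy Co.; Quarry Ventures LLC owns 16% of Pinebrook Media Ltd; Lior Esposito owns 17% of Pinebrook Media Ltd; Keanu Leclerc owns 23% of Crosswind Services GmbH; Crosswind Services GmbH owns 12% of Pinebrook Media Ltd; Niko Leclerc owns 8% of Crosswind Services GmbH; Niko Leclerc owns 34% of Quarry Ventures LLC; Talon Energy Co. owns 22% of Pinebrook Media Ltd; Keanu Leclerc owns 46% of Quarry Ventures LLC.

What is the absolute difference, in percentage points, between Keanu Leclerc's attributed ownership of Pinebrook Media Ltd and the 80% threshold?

48.74

By spousal attribution (R3), Keanu Leclerc is treated as also owning Niko Leclerc's interest in Quarry Ventures LLC, giving 46% + 34% = 80%.
By spousal attribution (R3), Keanu Leclerc is treated as also owning Niko Leclerc's interest in Talon Energy Co, giving 47% + 20% = 67%.
By spousal attribution (R3), Keanu Leclerc is treated as also owning Niko Leclerc's interest in Crosswind Services GmbH, giving 23% + 8% = 31%.
Chain via Quarry Ventures LLC (R2): 80% × 16% = 12.8% of Pinebrook Media Ltd.
Chain via Talon Energy Co. (R2): 67% × 22% = 14.74% of Pinebrook Media Ltd.
Chain via Crosswind Services GmbH (R2): 31% × 12% = 3.72% of Pinebrook Media Ltd.
Aggregating (R1): 12.8% + 14.74% + 3.72% = 31.26%.
31.26% falls short of the 80% threshold by 48.74 percentage points.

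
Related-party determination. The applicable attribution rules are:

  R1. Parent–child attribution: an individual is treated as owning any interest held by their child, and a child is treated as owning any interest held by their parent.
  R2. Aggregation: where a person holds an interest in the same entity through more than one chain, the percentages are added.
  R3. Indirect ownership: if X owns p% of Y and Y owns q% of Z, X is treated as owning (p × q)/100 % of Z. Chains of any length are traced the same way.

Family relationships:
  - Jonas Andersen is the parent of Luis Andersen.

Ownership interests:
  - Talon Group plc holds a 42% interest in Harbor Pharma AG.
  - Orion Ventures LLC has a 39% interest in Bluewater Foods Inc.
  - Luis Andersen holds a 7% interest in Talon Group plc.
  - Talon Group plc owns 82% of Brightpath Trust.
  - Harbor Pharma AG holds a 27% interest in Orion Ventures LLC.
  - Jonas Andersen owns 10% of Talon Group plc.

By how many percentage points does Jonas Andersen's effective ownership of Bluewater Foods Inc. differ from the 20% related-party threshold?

19.248158

By parent–child attribution (R1), Jonas Andersen is treated as also owning Luis Andersen's interest in Talon Group plc, giving 10% + 7% = 17%.
Chain via Talon Group plc → Harbor Pharma AG → Orion Ventures LLC (R3): 17% × 42% × 27% × 39% = 0.751842% of Bluewater Foods Inc.
0.751842% falls short of the 20% threshold by 19.248158 percentage points.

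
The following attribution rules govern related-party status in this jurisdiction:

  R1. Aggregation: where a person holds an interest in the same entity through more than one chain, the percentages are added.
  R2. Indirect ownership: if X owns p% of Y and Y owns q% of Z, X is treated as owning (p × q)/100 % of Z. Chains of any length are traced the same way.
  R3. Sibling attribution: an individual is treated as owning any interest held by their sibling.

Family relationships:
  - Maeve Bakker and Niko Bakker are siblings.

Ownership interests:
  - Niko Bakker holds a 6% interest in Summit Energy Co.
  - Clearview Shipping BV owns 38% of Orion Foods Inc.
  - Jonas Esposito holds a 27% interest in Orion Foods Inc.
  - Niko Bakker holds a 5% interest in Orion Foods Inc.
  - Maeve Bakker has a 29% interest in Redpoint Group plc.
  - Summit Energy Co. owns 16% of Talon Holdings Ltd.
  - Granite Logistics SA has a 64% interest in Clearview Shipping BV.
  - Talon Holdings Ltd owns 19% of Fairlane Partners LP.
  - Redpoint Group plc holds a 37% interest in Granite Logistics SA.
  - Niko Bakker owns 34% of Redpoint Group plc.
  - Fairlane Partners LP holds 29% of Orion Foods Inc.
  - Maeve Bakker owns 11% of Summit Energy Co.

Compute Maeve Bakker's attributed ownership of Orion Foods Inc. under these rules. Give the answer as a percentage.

10.818864%

By sibling attribution (R3), Maeve Bakker is treated as also owning Niko Bakker's interest in Redpoint Group plc, giving 29% + 34% = 63%.
By sibling attribution (R3), Maeve Bakker is treated as also owning Niko Bakker's interest in Summit Energy Co, giving 11% + 6% = 17%.
By sibling attribution (R3), Maeve Bakker is treated as owning Niko Bakker's 5% interest in Orion Foods Inc.
Chain via Redpoint Group plc → Granite Logistics SA → Clearview Shipping BV (R2): 63% × 37% × 64% × 38% = 5.668992% of Orion Foods Inc.
Chain via Summit Energy Co. → Talon Holdings Ltd → Fairlane Partners LP (R2): 17% × 16% × 19% × 29% = 0.149872% of Orion Foods Inc.
Direct interest in Orion Foods Inc: 5%.
Aggregating (R1): 5.668992% + 0.149872% + 5% = 10.818864%.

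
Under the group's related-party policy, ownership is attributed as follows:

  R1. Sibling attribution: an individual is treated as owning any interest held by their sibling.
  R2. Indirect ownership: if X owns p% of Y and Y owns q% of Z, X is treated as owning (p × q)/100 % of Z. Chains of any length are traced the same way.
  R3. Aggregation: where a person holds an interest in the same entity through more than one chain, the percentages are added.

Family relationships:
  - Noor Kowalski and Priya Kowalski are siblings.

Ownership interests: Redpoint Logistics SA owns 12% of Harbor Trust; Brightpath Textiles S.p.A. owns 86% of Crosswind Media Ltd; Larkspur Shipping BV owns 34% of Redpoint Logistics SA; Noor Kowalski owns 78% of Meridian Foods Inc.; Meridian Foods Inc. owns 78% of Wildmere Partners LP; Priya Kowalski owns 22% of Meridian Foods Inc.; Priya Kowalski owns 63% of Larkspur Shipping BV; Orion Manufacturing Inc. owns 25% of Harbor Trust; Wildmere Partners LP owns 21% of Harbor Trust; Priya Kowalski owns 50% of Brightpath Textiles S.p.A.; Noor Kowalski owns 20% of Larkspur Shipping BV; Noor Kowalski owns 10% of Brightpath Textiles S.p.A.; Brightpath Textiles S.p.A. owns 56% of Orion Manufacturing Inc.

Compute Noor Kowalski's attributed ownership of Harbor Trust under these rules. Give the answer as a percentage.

By sibling attribution (R1), Noor Kowalski is treated as also owning Priya Kowalski's interest in Larkspur Shipping BV, giving 20% + 63% = 83%.
By sibling attribution (R1), Noor Kowalski is treated as also owning Priya Kowalski's interest in Meridian Foods Inc, giving 78% + 22% = 100%.
By sibling attribution (R1), Noor Kowalski is treated as also owning Priya Kowalski's interest in Brightpath Textiles S.p.A, giving 10% + 50% = 60%.
Chain via Larkspur Shipping BV → Redpoint Logistics SA (R2): 83% × 34% × 12% = 3.3864% of Harbor Trust.
Chain via Meridian Foods Inc. → Wildmere Partners LP (R2): 100% × 78% × 21% = 16.38% of Harbor Trust.
Chain via Brightpath Textiles S.p.A. → Orion Manufacturing Inc. (R2): 60% × 56% × 25% = 8.4% of Harbor Trust.
Aggregating (R3): 3.3864% + 16.38% + 8.4% = 28.1664%.

28.1664%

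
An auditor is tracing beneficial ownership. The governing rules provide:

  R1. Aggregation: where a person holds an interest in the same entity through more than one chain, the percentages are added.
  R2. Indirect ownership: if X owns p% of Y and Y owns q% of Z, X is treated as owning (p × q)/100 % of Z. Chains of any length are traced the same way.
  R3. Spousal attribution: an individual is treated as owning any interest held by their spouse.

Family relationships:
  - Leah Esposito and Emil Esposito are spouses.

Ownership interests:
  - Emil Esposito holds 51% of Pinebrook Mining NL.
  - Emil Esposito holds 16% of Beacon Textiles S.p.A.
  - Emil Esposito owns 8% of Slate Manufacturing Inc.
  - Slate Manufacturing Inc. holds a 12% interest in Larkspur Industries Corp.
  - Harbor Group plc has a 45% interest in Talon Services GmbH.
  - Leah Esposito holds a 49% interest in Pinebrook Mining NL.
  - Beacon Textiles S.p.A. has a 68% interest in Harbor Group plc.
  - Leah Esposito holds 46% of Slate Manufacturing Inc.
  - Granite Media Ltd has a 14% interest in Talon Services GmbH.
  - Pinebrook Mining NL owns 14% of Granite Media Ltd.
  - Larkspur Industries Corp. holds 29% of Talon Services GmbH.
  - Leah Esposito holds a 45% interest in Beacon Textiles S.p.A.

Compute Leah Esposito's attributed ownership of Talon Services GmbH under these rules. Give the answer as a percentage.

22.5052%

By spousal attribution (R3), Leah Esposito is treated as also owning Emil Esposito's interest in Slate Manufacturing Inc, giving 46% + 8% = 54%.
By spousal attribution (R3), Leah Esposito is treated as also owning Emil Esposito's interest in Beacon Textiles S.p.A, giving 45% + 16% = 61%.
By spousal attribution (R3), Leah Esposito is treated as also owning Emil Esposito's interest in Pinebrook Mining NL, giving 49% + 51% = 100%.
Chain via Slate Manufacturing Inc. → Larkspur Industries Corp. (R2): 54% × 12% × 29% = 1.8792% of Talon Services GmbH.
Chain via Beacon Textiles S.p.A. → Harbor Group plc (R2): 61% × 68% × 45% = 18.666% of Talon Services GmbH.
Chain via Pinebrook Mining NL → Granite Media Ltd (R2): 100% × 14% × 14% = 1.96% of Talon Services GmbH.
Aggregating (R1): 1.8792% + 18.666% + 1.96% = 22.5052%.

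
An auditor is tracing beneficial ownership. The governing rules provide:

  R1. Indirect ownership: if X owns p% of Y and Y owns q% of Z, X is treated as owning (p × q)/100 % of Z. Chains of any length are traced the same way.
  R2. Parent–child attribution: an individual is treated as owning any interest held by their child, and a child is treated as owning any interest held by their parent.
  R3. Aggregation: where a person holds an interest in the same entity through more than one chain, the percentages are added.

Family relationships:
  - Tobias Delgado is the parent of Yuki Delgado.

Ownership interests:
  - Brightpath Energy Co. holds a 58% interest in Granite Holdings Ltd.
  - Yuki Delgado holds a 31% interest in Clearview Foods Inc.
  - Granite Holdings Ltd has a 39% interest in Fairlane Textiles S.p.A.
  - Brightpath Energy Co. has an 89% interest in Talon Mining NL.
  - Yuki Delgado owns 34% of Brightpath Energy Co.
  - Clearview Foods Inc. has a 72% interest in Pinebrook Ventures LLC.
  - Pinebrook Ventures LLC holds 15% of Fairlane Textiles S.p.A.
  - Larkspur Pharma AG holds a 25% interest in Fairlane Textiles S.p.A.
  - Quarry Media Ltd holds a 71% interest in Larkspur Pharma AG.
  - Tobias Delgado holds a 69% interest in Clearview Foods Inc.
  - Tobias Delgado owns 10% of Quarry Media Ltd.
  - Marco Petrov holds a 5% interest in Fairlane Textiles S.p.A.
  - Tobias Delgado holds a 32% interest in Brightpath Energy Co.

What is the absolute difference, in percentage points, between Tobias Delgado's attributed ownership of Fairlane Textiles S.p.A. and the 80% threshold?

By parent–child attribution (R2), Tobias Delgado is treated as also owning Yuki Delgado's interest in Brightpath Energy Co, giving 32% + 34% = 66%.
By parent–child attribution (R2), Tobias Delgado is treated as also owning Yuki Delgado's interest in Clearview Foods Inc, giving 69% + 31% = 100%.
Chain via Quarry Media Ltd → Larkspur Pharma AG (R1): 10% × 71% × 25% = 1.775% of Fairlane Textiles S.p.A.
Chain via Brightpath Energy Co. → Granite Holdings Ltd (R1): 66% × 58% × 39% = 14.9292% of Fairlane Textiles S.p.A.
Chain via Clearview Foods Inc. → Pinebrook Ventures LLC (R1): 100% × 72% × 15% = 10.8% of Fairlane Textiles S.p.A.
Aggregating (R3): 1.775% + 14.9292% + 10.8% = 27.5042%.
27.5042% falls short of the 80% threshold by 52.4958 percentage points.

52.4958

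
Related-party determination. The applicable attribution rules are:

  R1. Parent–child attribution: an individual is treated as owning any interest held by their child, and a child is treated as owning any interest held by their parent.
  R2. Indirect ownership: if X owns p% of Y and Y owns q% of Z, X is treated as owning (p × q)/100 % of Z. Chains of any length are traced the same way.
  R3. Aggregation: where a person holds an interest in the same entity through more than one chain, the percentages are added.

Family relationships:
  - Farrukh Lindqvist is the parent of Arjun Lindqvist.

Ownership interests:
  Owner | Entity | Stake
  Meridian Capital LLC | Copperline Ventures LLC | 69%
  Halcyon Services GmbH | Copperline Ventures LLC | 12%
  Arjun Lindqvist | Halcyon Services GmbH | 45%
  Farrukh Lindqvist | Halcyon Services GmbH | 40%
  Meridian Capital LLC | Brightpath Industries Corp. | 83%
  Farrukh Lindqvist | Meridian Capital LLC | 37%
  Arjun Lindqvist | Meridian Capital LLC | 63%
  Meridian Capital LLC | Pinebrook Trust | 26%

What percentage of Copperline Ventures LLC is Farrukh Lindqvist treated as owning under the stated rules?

79.2%

By parent–child attribution (R1), Farrukh Lindqvist is treated as also owning Arjun Lindqvist's interest in Halcyon Services GmbH, giving 40% + 45% = 85%.
By parent–child attribution (R1), Farrukh Lindqvist is treated as also owning Arjun Lindqvist's interest in Meridian Capital LLC, giving 37% + 63% = 100%.
Chain via Halcyon Services GmbH (R2): 85% × 12% = 10.2% of Copperline Ventures LLC.
Chain via Meridian Capital LLC (R2): 100% × 69% = 69% of Copperline Ventures LLC.
Aggregating (R3): 10.2% + 69% = 79.2%.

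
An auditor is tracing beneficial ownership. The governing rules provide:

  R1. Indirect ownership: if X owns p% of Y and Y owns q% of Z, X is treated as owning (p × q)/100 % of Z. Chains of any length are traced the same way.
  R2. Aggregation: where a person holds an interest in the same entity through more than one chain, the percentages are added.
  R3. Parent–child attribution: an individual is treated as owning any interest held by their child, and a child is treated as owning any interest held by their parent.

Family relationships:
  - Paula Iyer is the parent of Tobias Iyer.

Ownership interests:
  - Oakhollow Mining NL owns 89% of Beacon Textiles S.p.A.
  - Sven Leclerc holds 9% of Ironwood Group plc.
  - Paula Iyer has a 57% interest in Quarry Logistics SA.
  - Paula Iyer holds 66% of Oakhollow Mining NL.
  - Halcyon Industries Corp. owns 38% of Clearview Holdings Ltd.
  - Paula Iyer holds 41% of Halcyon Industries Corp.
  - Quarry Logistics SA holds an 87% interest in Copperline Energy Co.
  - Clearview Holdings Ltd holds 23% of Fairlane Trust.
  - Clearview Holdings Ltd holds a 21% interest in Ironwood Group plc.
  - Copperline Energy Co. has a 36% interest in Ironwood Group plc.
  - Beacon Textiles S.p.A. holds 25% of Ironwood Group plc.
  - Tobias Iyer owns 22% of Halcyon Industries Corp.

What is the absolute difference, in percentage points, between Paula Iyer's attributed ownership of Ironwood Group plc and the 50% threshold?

12.4352

By parent–child attribution (R3), Paula Iyer is treated as also owning Tobias Iyer's interest in Halcyon Industries Corp, giving 41% + 22% = 63%.
Chain via Halcyon Industries Corp. → Clearview Holdings Ltd (R1): 63% × 38% × 21% = 5.0274% of Ironwood Group plc.
Chain via Oakhollow Mining NL → Beacon Textiles S.p.A. (R1): 66% × 89% × 25% = 14.685% of Ironwood Group plc.
Chain via Quarry Logistics SA → Copperline Energy Co. (R1): 57% × 87% × 36% = 17.8524% of Ironwood Group plc.
Aggregating (R2): 5.0274% + 14.685% + 17.8524% = 37.5648%.
37.5648% falls short of the 50% threshold by 12.4352 percentage points.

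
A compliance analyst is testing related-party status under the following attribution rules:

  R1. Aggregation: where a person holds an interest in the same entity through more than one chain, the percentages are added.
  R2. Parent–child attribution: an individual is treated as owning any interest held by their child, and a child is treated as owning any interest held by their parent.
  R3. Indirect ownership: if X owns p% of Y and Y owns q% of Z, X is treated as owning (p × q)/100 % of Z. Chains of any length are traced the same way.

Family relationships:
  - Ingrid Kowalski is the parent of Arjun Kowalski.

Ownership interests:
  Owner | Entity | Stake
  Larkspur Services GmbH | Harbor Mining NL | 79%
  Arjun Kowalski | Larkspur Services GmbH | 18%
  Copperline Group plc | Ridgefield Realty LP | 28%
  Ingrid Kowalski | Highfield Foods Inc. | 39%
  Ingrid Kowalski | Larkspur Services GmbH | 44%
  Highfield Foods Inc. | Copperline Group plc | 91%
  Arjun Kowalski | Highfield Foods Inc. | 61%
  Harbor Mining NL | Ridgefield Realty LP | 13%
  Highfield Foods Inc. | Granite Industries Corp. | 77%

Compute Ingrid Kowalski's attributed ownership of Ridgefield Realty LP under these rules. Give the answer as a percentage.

By parent–child attribution (R2), Ingrid Kowalski is treated as also owning Arjun Kowalski's interest in Larkspur Services GmbH, giving 44% + 18% = 62%.
By parent–child attribution (R2), Ingrid Kowalski is treated as also owning Arjun Kowalski's interest in Highfield Foods Inc, giving 39% + 61% = 100%.
Chain via Larkspur Services GmbH → Harbor Mining NL (R3): 62% × 79% × 13% = 6.3674% of Ridgefield Realty LP.
Chain via Highfield Foods Inc. → Copperline Group plc (R3): 100% × 91% × 28% = 25.48% of Ridgefield Realty LP.
Aggregating (R1): 6.3674% + 25.48% = 31.8474%.

31.8474%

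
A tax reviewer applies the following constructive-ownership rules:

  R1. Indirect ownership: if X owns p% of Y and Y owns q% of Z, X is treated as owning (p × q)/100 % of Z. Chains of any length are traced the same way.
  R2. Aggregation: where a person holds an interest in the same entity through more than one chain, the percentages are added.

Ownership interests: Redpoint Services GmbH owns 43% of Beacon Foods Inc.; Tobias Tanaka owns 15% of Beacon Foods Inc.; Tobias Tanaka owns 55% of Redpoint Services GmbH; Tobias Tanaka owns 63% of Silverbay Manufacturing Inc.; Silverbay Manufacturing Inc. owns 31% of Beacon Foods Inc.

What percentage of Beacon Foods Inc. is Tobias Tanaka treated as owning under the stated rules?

58.18%

Chain via Redpoint Services GmbH (R1): 55% × 43% = 23.65% of Beacon Foods Inc.
Chain via Silverbay Manufacturing Inc. (R1): 63% × 31% = 19.53% of Beacon Foods Inc.
Direct interest in Beacon Foods Inc: 15%.
Aggregating (R2): 23.65% + 19.53% + 15% = 58.18%.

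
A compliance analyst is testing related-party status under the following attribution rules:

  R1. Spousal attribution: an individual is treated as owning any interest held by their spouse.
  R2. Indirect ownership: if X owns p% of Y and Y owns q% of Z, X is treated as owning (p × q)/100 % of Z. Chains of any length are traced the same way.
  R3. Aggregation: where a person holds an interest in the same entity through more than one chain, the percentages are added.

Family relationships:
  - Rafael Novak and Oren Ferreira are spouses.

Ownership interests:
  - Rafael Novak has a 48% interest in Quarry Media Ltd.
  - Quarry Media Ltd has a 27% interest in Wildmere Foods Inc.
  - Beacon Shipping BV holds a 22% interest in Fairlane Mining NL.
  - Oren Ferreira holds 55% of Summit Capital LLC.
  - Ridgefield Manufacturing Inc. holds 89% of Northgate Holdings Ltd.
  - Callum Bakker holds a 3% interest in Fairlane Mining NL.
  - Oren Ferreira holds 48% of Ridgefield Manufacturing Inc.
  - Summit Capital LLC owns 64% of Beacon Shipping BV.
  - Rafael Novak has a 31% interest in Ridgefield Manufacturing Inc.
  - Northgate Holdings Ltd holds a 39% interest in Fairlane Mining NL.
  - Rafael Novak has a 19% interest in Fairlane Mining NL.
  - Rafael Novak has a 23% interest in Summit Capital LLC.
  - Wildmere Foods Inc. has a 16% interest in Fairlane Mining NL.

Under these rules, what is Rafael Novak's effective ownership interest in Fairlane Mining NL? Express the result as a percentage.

By spousal attribution (R1), Rafael Novak is treated as also owning Oren Ferreira's interest in Summit Capital LLC, giving 23% + 55% = 78%.
By spousal attribution (R1), Rafael Novak is treated as also owning Oren Ferreira's interest in Ridgefield Manufacturing Inc, giving 31% + 48% = 79%.
Chain via Summit Capital LLC → Beacon Shipping BV (R2): 78% × 64% × 22% = 10.9824% of Fairlane Mining NL.
Chain via Ridgefield Manufacturing Inc. → Northgate Holdings Ltd (R2): 79% × 89% × 39% = 27.4209% of Fairlane Mining NL.
Chain via Quarry Media Ltd → Wildmere Foods Inc. (R2): 48% × 27% × 16% = 2.0736% of Fairlane Mining NL.
Direct interest in Fairlane Mining NL: 19%.
Aggregating (R3): 10.9824% + 27.4209% + 2.0736% + 19% = 59.4769%.

59.4769%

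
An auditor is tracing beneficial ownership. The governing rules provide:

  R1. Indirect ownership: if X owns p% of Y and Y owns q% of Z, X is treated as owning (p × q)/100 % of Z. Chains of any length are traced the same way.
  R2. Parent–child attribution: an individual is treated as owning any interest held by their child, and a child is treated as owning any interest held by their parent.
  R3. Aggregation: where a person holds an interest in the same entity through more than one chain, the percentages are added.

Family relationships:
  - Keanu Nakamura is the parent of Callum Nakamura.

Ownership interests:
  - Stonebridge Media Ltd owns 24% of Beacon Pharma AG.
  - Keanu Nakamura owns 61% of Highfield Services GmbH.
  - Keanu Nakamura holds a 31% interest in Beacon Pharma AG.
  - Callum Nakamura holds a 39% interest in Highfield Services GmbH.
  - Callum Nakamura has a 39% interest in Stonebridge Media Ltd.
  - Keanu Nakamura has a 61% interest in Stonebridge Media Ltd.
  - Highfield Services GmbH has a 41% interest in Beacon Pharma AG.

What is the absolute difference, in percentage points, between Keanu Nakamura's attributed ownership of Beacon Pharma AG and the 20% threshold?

By parent–child attribution (R2), Keanu Nakamura is treated as also owning Callum Nakamura's interest in Stonebridge Media Ltd, giving 61% + 39% = 100%.
By parent–child attribution (R2), Keanu Nakamura is treated as also owning Callum Nakamura's interest in Highfield Services GmbH, giving 61% + 39% = 100%.
Chain via Stonebridge Media Ltd (R1): 100% × 24% = 24% of Beacon Pharma AG.
Chain via Highfield Services GmbH (R1): 100% × 41% = 41% of Beacon Pharma AG.
Direct interest in Beacon Pharma AG: 31%.
Aggregating (R3): 24% + 41% + 31% = 96%.
96% exceeds the 20% threshold by 76 percentage points.

76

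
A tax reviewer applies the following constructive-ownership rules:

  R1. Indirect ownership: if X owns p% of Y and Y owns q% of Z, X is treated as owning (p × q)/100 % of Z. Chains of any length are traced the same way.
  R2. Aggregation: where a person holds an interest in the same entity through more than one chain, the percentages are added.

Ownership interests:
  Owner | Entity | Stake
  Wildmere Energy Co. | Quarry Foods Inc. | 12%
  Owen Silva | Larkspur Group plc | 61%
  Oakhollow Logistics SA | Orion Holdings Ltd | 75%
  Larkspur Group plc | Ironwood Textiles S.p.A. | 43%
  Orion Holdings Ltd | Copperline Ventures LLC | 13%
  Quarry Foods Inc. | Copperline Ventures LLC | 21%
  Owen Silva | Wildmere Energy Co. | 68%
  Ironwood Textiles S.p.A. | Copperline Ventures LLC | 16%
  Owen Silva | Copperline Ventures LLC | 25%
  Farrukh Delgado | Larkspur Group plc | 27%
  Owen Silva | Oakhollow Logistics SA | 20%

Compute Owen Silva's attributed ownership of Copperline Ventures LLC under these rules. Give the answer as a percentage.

32.8604%

Chain via Larkspur Group plc → Ironwood Textiles S.p.A. (R1): 61% × 43% × 16% = 4.1968% of Copperline Ventures LLC.
Chain via Oakhollow Logistics SA → Orion Holdings Ltd (R1): 20% × 75% × 13% = 1.95% of Copperline Ventures LLC.
Chain via Wildmere Energy Co. → Quarry Foods Inc. (R1): 68% × 12% × 21% = 1.7136% of Copperline Ventures LLC.
Direct interest in Copperline Ventures LLC: 25%.
Aggregating (R2): 4.1968% + 1.95% + 1.7136% + 25% = 32.8604%.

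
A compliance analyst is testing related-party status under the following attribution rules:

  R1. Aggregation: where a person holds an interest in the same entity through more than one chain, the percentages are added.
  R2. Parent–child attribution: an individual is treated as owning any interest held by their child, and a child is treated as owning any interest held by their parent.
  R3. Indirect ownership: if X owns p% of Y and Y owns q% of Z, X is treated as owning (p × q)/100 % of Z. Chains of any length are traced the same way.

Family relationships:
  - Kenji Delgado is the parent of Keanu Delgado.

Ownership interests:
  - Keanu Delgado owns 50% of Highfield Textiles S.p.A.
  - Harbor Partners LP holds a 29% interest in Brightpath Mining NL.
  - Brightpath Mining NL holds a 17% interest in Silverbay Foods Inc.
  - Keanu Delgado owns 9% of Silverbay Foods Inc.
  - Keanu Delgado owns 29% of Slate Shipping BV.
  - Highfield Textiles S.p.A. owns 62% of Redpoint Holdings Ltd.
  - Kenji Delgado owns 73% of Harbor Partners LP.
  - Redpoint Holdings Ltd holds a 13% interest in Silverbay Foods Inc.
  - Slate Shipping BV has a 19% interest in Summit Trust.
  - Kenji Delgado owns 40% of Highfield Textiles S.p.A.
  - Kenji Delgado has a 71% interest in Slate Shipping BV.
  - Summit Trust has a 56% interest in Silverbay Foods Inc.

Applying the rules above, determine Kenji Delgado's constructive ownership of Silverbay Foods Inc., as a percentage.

30.4929%

By parent–child attribution (R2), Kenji Delgado is treated as also owning Keanu Delgado's interest in Highfield Textiles S.p.A, giving 40% + 50% = 90%.
By parent–child attribution (R2), Kenji Delgado is treated as also owning Keanu Delgado's interest in Slate Shipping BV, giving 71% + 29% = 100%.
By parent–child attribution (R2), Kenji Delgado is treated as owning Keanu Delgado's 9% interest in Silverbay Foods Inc.
Chain via Highfield Textiles S.p.A. → Redpoint Holdings Ltd (R3): 90% × 62% × 13% = 7.254% of Silverbay Foods Inc.
Chain via Slate Shipping BV → Summit Trust (R3): 100% × 19% × 56% = 10.64% of Silverbay Foods Inc.
Chain via Harbor Partners LP → Brightpath Mining NL (R3): 73% × 29% × 17% = 3.5989% of Silverbay Foods Inc.
Direct interest in Silverbay Foods Inc: 9%.
Aggregating (R1): 7.254% + 10.64% + 3.5989% + 9% = 30.4929%.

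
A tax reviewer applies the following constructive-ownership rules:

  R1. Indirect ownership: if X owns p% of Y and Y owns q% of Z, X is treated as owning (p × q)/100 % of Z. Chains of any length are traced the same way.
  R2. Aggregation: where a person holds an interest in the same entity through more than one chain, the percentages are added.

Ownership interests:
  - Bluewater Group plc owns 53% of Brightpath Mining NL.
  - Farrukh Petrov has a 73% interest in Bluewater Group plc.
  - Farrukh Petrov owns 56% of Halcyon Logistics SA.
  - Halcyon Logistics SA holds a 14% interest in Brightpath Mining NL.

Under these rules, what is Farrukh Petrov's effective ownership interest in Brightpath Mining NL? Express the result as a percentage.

46.53%

Chain via Bluewater Group plc (R1): 73% × 53% = 38.69% of Brightpath Mining NL.
Chain via Halcyon Logistics SA (R1): 56% × 14% = 7.84% of Brightpath Mining NL.
Aggregating (R2): 38.69% + 7.84% = 46.53%.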